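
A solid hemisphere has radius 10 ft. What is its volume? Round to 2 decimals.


Shape: hemisphere (half of a sphere)
Radius r = 10 ft
Formula: V = (1/2) * (4/3) * pi * r^3 = (2/3) * pi * r^3
r^3 = 1000
(2/3) * 1000 = 666.666667
V = 666.666667 * pi
V = 2094.4
2094.4 ft^3


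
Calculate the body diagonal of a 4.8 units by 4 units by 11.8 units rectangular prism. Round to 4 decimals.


Shape: rectangular box (space diagonal)
l = 4.8 units, w = 4 units, h = 11.8 units
Visualize: the diagonal of the base, then a right triangle with that diagonal and the height.
Formula: d = sqrt(l^2 + w^2 + h^2)
l^2 + w^2 + h^2 = 23.04 + 16 + 139.24 = 178.28
d = sqrt(178.28)
d = 13.3522
13.3522 units


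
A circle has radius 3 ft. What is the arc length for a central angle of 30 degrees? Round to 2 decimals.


Shape: circular arc
Radius r = 3 ft, Angle = 30 degrees
Formula: L = (angle/360) * 2 * pi * r
2 * pi * r = 6 * pi
L = (30/360) * 6 * pi
L = 0.5 * pi
L = 1.57
1.57 ft


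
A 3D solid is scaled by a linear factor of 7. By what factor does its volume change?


Linear scale factor k = 7
Rule: under a linear scaling by k, volumes scale by k^3.
k^3 = 7 * 7 * 7
k^3 = 49 * 7
k^3 = 343
Volume scales by a factor of 343.
343 (dimensionless)


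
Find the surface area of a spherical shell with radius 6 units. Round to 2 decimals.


Shape: sphere
Radius r = 6 units
Formula: SA = 4 * pi * r^2
r^2 = 36
SA = 4 * pi * 36
SA = 144 * pi
SA = 452.39
452.39 units^2


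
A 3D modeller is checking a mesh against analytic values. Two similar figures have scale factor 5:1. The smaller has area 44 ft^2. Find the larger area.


Linear scale factor k = 5
Original area = 44 ft^2
Rule: under a linear scaling by k, areas scale by k^2.
k^2 = 5^2 = 25
New area = 44 * 25
New area = 1100
1100 ft^2


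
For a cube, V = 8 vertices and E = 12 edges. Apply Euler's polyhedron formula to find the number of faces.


Polyhedron: cube
Euler's formula for convex polyhedra: V - E + F = 2
Given: V = 8 vertices and E = 12 edges
Solve for F:
F = 2 + E - V = 2 + 12 - 8 = 6
6 faces


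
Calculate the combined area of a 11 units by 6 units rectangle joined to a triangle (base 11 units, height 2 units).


Composite shape: rectangle + triangle
Rectangle area = 11 * 6 = 66
Triangle area = 0.5 * 11 * 2 = 11
Total = 66 + 11
Total = 77
77 units^2


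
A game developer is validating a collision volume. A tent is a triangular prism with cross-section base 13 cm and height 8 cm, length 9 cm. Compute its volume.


Shape: triangular prism
Triangle base = 13 cm, triangle height = 8 cm, prism length L = 9 cm
Formula: V = (1/2 * b * h_tri) * L
Cross-section area = 0.5 * 13 * 8 = 52
V = 52 * 9
V = 468
468 cm^3


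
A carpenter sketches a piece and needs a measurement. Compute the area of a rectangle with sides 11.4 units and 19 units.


Shape: rectangle
Length l = 11.4 units, Width w = 19 units
Formula: A = l * w
A = 11.4 * 19
A = 216.6
216.6 units^2


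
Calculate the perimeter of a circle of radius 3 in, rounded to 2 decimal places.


Shape: circle
Radius r = 3 in
Formula: C = 2 * pi * r
C = 2 * pi * 3
C = 6 * pi
C = 18.85
18.85 in


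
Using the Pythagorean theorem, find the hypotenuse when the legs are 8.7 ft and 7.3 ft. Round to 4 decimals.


Shape: right triangle
Legs a = 8.7 ft, b = 7.3 ft
Formula: c = sqrt(a^2 + b^2)
a^2 = 75.69, b^2 = 53.29
a^2 + b^2 = 128.98
c = sqrt(128.98)
c = 11.3569
11.3569 ft


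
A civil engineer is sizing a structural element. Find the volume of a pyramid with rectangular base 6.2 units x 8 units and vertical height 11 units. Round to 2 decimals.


Shape: rectangular pyramid
Base: 6.2 units x 8 units, Height h = 11 units
Formula: V = (1/3) * base_area * h
base_area = 6.2 * 8 = 49.6
base_area * h = 49.6 * 11 = 545.6
V = 545.6 / 3
V = 181.87
181.87 units^3


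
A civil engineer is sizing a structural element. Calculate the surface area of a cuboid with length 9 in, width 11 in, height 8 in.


Shape: rectangular prism
l = 9 in, w = 11 in, h = 8 in
Formula: SA = 2(lw + lh + wh)
lw = 99, lh = 72, wh = 88
lw + lh + wh = 259
SA = 2 * 259
SA = 518
518 in^2


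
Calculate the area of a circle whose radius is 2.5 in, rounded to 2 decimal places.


Shape: circle
Radius r = 2.5 in
Formula: A = pi * r^2
r^2 = 2.5^2 = 6.25
A = pi * 6.25
A = 19.63
19.63 in^2


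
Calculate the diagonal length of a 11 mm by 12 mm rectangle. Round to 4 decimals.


Shape: rectangle (diagonal via Pythagoras)
Sides: 11 mm and 12 mm
Formula: d = sqrt(l^2 + w^2)
l^2 = 121, w^2 = 144
l^2 + w^2 = 265
d = sqrt(265)
d = 16.2788
16.2788 mm


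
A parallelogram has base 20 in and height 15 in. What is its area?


Shape: parallelogram
Base b = 20 in, Height h = 15 in
Formula: A = b * h
A = 20 * 15
A = 300
300 in^2


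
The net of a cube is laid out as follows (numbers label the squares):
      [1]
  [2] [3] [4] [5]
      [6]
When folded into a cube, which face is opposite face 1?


Net: cross layout. Take square 3 as the base (bottom).
Fold the four squares in the horizontal row up around 3: 2 -> left, 4 -> right, 5 wraps to the top.
Fold 1 and 6 up from 3: 1 -> back, 6 -> front.
Opposite pairs are therefore: (1, 6), (2, 4), (3, 5).
Face 1 is opposite face 6.
face 6


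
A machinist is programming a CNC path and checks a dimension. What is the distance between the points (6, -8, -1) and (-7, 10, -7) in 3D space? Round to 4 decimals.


3D distance between two points
P1 = (6, -8, -1), P2 = (-7, 10, -7)
Formula: d = sqrt((x2-x1)^2 + (y2-y1)^2 + (z2-z1)^2)
dx = -7 - 6 = -13
dy = 10 - -8 = 18
dz = -7 - -1 = -6
dx^2 + dy^2 + dz^2 = 169 + 324 + 36 = 529
d = sqrt(529)
d = 23.0
23 units


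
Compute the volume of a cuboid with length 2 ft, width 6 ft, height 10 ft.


Shape: rectangular prism
l = 2 ft, w = 6 ft, h = 10 ft
Formula: V = l * w * h
V = 2 * 6 * 10
V = 12 * 10
V = 120
120 ft^3


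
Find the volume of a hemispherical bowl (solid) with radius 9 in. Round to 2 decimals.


Shape: hemisphere (half of a sphere)
Radius r = 9 in
Formula: V = (1/2) * (4/3) * pi * r^3 = (2/3) * pi * r^3
r^3 = 729
(2/3) * 729 = 486
V = 486 * pi
V = 1526.81
1526.81 in^3


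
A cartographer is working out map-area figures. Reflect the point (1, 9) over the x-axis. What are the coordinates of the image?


Transformation: reflection
Original point: (1, 9)
Rule for reflection over the x-axis: (x, y) -> (x, -y)
Apply: (1, 9) -> (1, -9)
(1, -9)


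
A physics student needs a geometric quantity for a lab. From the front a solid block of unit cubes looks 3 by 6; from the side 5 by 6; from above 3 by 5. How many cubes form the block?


Orthographic views of a solid rectangular block:
Front view 3 x 6 -> length = 3, height = 6
Side view 5 x 6 -> width = 5, height = 6 (consistent)
Top view 3 x 5 -> confirms length = 3, width = 5
The block is 3 x 5 x 6.
Total unit cubes = 3 * 5 * 6 = 90
90 unit cubes


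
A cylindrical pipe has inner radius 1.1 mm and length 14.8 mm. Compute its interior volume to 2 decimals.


Shape: cylinder
Radius r = 1.1 mm, Height h = 14.8 mm
Formula: V = pi * r^2 * h
r^2 = 1.21
V = pi * 1.21 * 14.8
V = 17.908 * pi
V = 56.26
56.26 mm^3


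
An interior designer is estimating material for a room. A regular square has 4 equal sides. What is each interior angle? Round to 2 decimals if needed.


Shape: regular square (4 sides)
Formula: interior angle = (n - 2) * 180 / n
(n - 2) = 2
(n - 2) * 180 = 360
angle = 360 / 4
angle = 90
90 degrees


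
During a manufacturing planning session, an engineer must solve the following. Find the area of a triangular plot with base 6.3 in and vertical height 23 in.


Shape: triangle
Base b = 6.3 in, Height h = 23 in
Formula: A = (1/2) * b * h
A = 0.5 * 6.3 * 23
A = 0.5 * 144.9
A = 72.45
72.45 in^2


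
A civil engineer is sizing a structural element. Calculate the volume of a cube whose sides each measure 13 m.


Shape: cube
Side s = 13 m
Formula: V = s^3
V = 13 * 13 * 13
V = 169 * 13
V = 2197
2197 m^3


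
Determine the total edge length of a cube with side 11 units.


Shape: cube
Side s = 11 units
A cube has 12 edges, all equal.
Formula: total edge length = 12 * s
Total = 12 * 11
Total = 132
132 units


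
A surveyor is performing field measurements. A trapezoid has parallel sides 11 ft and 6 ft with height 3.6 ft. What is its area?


Shape: trapezoid
Parallel sides a = 11 ft, b = 6 ft; Height h = 3.6 ft
Formula: A = (a + b) * h / 2
a + b = 11 + 6 = 17
A = 17 * 3.6 / 2
A = 61.2 / 2
A = 30.6
30.6 ft^2


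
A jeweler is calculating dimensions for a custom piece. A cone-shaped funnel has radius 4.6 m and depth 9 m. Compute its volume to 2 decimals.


Shape: cone
Radius r = 4.6 m, Height h = 9 m
Formula: V = (1/3) * pi * r^2 * h
r^2 = 21.16
pi * r^2 * h = pi * 21.16 * 9 = 190.44 * pi
V = 190.44 * pi / 3
V = 199.43
199.43 m^3


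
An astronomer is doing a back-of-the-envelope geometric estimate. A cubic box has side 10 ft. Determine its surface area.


Shape: cube
Side s = 10 ft
A cube has 6 square faces.
Formula: SA = 6 * s^2
s^2 = 100
SA = 6 * 100
SA = 600
600 ft^2


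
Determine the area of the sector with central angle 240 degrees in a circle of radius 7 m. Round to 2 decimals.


Shape: circular sector
Radius r = 7 m, Angle = 240 degrees
Formula: A = (angle/360) * pi * r^2
r^2 = 49
Fraction of circle = 240/360
A = (240/360) * pi * 49
A = 32.666667 * pi
A = 102.63
102.63 m^2


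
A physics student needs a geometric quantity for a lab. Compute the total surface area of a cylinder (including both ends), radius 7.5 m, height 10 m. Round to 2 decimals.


Shape: closed cylinder
Radius r = 7.5 m, Height h = 10 m
Formula: SA = 2*pi*r^2 + 2*pi*r*h = 2*pi*r*(r + h)
r + h = 17.5
2 * r * (r + h) = 2 * 7.5 * 17.5 = 262.5
SA = 262.5 * pi
SA = 824.67
824.67 m^2


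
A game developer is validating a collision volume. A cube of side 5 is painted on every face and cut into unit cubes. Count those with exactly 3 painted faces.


Large cube: 5 x 5 x 5, cut into unit cubes.
Cubes with 3 painted faces are at the corners. A cube always has 8 corners.
Count = 8
8 unit cubes


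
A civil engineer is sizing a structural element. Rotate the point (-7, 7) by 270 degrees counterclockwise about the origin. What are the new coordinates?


Transformation: rotation about the origin
Original point: (-7, 7)
Rule for 270 deg counterclockwise: (x, y) -> (y, -x)
Apply: (-7, 7) -> (7, 7)
(7, 7)


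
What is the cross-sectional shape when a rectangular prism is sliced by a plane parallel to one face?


Solid: rectangular prism
Cutting plane: parallel to one face
Visualize the intersection of the plane with the solid's surface.
The boundary of the cut region is a rectangle.
rectangle


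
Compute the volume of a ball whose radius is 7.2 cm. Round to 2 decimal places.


Shape: sphere
Radius r = 7.2 cm
Formula: V = (4/3) * pi * r^3
r^3 = 373.248
(4/3) * 373.248 = 497.664
V = 497.664 * pi
V = 1563.46
1563.46 cm^3


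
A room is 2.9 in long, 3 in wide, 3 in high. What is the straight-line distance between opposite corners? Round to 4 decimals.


Shape: rectangular box (space diagonal)
l = 2.9 in, w = 3 in, h = 3 in
Visualize: the diagonal of the base, then a right triangle with that diagonal and the height.
Formula: d = sqrt(l^2 + w^2 + h^2)
l^2 + w^2 + h^2 = 8.41 + 9 + 9 = 26.41
d = sqrt(26.41)
d = 5.1391
5.1391 in


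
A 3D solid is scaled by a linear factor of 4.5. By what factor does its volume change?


Linear scale factor k = 4.5
Rule: under a linear scaling by k, volumes scale by k^3.
k^3 = 4.5 * 4.5 * 4.5
k^3 = 20.25 * 4.5
k^3 = 91.125
Volume scales by a factor of 91.125.
91.125 (dimensionless)


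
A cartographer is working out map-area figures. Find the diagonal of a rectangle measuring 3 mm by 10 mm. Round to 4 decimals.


Shape: rectangle (diagonal via Pythagoras)
Sides: 3 mm and 10 mm
Formula: d = sqrt(l^2 + w^2)
l^2 = 9, w^2 = 100
l^2 + w^2 = 109
d = sqrt(109)
d = 10.4403
10.4403 mm


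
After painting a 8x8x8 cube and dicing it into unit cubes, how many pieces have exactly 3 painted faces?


Large cube: 8 x 8 x 8, cut into unit cubes.
Cubes with 3 painted faces are at the corners. A cube always has 8 corners.
Count = 8
8 unit cubes


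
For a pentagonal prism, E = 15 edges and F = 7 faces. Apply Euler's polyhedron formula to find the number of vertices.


Polyhedron: pentagonal prism
Euler's formula for convex polyhedra: V - E + F = 2
Given: E = 15 edges and F = 7 faces
Solve for V:
V = 2 + E - F = 2 + 15 - 7 = 10
10 vertices


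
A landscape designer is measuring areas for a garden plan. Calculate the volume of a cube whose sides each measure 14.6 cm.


Shape: cube
Side s = 14.6 cm
Formula: V = s^3
V = 14.6 * 14.6 * 14.6
V = 213.16 * 14.6
V = 3112.136
3112.136 cm^3


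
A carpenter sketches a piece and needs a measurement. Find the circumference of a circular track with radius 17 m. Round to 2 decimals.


Shape: circle
Radius r = 17 m
Formula: C = 2 * pi * r
C = 2 * pi * 17
C = 34 * pi
C = 106.81
106.81 m


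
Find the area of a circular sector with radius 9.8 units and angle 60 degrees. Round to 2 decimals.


Shape: circular sector
Radius r = 9.8 units, Angle = 60 degrees
Formula: A = (angle/360) * pi * r^2
r^2 = 96.04
Fraction of circle = 60/360
A = (60/360) * pi * 96.04
A = 16.006667 * pi
A = 50.29
50.29 units^2


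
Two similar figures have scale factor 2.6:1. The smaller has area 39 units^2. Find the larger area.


Linear scale factor k = 2.6
Original area = 39 units^2
Rule: under a linear scaling by k, areas scale by k^2.
k^2 = 2.6^2 = 6.76
New area = 39 * 6.76
New area = 263.64
263.64 units^2


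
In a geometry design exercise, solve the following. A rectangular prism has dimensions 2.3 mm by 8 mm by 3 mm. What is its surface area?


Shape: rectangular prism
l = 2.3 mm, w = 8 mm, h = 3 mm
Formula: SA = 2(lw + lh + wh)
lw = 18.4, lh = 6.9, wh = 24
lw + lh + wh = 49.3
SA = 2 * 49.3
SA = 98.6
98.6 mm^2


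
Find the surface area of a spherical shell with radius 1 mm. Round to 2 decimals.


Shape: sphere
Radius r = 1 mm
Formula: SA = 4 * pi * r^2
r^2 = 1
SA = 4 * pi * 1
SA = 4 * pi
SA = 12.57
12.57 mm^2


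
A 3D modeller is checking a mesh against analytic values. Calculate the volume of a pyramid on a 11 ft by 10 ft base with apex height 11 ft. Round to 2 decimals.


Shape: rectangular pyramid
Base: 11 ft x 10 ft, Height h = 11 ft
Formula: V = (1/3) * base_area * h
base_area = 11 * 10 = 110
base_area * h = 110 * 11 = 1210
V = 1210 / 3
V = 403.33
403.33 ft^3


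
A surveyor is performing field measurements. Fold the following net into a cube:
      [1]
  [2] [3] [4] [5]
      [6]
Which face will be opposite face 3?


Net: cross layout. Take square 3 as the base (bottom).
Fold the four squares in the horizontal row up around 3: 2 -> left, 4 -> right, 5 wraps to the top.
Fold 1 and 6 up from 3: 1 -> back, 6 -> front.
Opposite pairs are therefore: (1, 6), (2, 4), (3, 5).
Face 3 is opposite face 5.
face 5


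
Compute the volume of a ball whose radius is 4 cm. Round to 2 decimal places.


Shape: sphere
Radius r = 4 cm
Formula: V = (4/3) * pi * r^3
r^3 = 64
(4/3) * 64 = 85.333333
V = 85.333333 * pi
V = 268.08
268.08 cm^3


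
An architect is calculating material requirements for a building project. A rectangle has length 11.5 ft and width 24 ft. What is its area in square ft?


Shape: rectangle
Length l = 11.5 ft, Width w = 24 ft
Formula: A = l * w
A = 11.5 * 24
A = 276
276 ft^2


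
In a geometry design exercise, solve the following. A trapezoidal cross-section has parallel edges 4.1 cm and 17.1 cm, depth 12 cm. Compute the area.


Shape: trapezoid
Parallel sides a = 4.1 cm, b = 17.1 cm; Height h = 12 cm
Formula: A = (a + b) * h / 2
a + b = 4.1 + 17.1 = 21.2
A = 21.2 * 12 / 2
A = 254.4 / 2
A = 127.2
127.2 cm^2


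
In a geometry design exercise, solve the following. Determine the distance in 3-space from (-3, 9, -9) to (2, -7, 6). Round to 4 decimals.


3D distance between two points
P1 = (-3, 9, -9), P2 = (2, -7, 6)
Formula: d = sqrt((x2-x1)^2 + (y2-y1)^2 + (z2-z1)^2)
dx = 2 - -3 = 5
dy = -7 - 9 = -16
dz = 6 - -9 = 15
dx^2 + dy^2 + dz^2 = 25 + 256 + 225 = 506
d = sqrt(506)
d = 22.4944
22.4944 units


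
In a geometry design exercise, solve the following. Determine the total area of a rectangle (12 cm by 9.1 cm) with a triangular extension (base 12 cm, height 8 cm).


Composite shape: rectangle + triangle
Rectangle area = 12 * 9.1 = 109.2
Triangle area = 0.5 * 12 * 8 = 48
Total = 109.2 + 48
Total = 157.2
157.2 cm^2


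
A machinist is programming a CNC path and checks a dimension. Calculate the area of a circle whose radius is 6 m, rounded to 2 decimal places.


Shape: circle
Radius r = 6 m
Formula: A = pi * r^2
r^2 = 6^2 = 36
A = pi * 36
A = 113.1
113.1 m^2


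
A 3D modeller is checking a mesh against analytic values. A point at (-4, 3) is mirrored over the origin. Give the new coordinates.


Transformation: reflection
Original point: (-4, 3)
Rule for reflection through the origin: (x, y) -> (-x, -y)
Apply: (-4, 3) -> (4, -3)
(4, -3)


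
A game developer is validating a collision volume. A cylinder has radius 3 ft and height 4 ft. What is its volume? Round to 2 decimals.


Shape: cylinder
Radius r = 3 ft, Height h = 4 ft
Formula: V = pi * r^2 * h
r^2 = 9
V = pi * 9 * 4
V = 36 * pi
V = 113.1
113.1 ft^3


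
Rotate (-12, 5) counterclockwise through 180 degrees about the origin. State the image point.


Transformation: rotation about the origin
Original point: (-12, 5)
Rule for 180 deg: (x, y) -> (-x, -y)
Apply: (-12, 5) -> (12, -5)
(12, -5)


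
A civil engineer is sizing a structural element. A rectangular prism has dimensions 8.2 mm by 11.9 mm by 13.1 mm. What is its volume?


Shape: rectangular prism
l = 8.2 mm, w = 11.9 mm, h = 13.1 mm
Formula: V = l * w * h
V = 8.2 * 11.9 * 13.1
V = 97.58 * 13.1
V = 1278.298
1278.298 mm^3


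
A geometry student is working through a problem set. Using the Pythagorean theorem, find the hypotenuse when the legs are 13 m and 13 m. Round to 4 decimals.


Shape: right triangle
Legs a = 13 m, b = 13 m
Formula: c = sqrt(a^2 + b^2)
a^2 = 169, b^2 = 169
a^2 + b^2 = 338
c = sqrt(338)
c = 18.3848
18.3848 m


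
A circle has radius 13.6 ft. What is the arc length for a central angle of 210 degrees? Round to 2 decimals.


Shape: circular arc
Radius r = 13.6 ft, Angle = 210 degrees
Formula: L = (angle/360) * 2 * pi * r
2 * pi * r = 27.2 * pi
L = (210/360) * 27.2 * pi
L = 15.866667 * pi
L = 49.85
49.85 ft


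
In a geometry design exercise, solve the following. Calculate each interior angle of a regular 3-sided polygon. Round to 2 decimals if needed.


Shape: regular triangle (3 sides)
Formula: interior angle = (n - 2) * 180 / n
(n - 2) = 1
(n - 2) * 180 = 180
angle = 180 / 3
angle = 60
60 degrees


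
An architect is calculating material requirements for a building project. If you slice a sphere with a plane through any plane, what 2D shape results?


Solid: sphere
Cutting plane: through any plane
Visualize the intersection of the plane with the solid's surface.
The boundary of the cut region is a circle.
circle


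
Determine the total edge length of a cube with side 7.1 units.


Shape: cube
Side s = 7.1 units
A cube has 12 edges, all equal.
Formula: total edge length = 12 * s
Total = 12 * 7.1
Total = 85.2
85.2 units


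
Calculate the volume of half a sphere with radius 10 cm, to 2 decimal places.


Shape: hemisphere (half of a sphere)
Radius r = 10 cm
Formula: V = (1/2) * (4/3) * pi * r^3 = (2/3) * pi * r^3
r^3 = 1000
(2/3) * 1000 = 666.666667
V = 666.666667 * pi
V = 2094.4
2094.4 cm^3


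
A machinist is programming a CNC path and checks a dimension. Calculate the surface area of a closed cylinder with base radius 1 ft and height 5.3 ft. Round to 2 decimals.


Shape: closed cylinder
Radius r = 1 ft, Height h = 5.3 ft
Formula: SA = 2*pi*r^2 + 2*pi*r*h = 2*pi*r*(r + h)
r + h = 6.3
2 * r * (r + h) = 2 * 1 * 6.3 = 12.6
SA = 12.6 * pi
SA = 39.58
39.58 ft^2


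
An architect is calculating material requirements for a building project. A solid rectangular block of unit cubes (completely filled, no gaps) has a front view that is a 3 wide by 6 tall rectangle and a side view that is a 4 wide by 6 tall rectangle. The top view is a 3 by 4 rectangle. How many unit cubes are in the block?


Orthographic views of a solid rectangular block:
Front view 3 x 6 -> length = 3, height = 6
Side view 4 x 6 -> width = 4, height = 6 (consistent)
Top view 3 x 4 -> confirms length = 3, width = 4
The block is 3 x 4 x 6.
Total unit cubes = 3 * 4 * 6 = 72
72 unit cubes


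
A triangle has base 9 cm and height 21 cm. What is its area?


Shape: triangle
Base b = 9 cm, Height h = 21 cm
Formula: A = (1/2) * b * h
A = 0.5 * 9 * 21
A = 0.5 * 189
A = 94.5
94.5 cm^2


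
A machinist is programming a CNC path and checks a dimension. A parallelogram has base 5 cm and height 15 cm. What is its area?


Shape: parallelogram
Base b = 5 cm, Height h = 15 cm
Formula: A = b * h
A = 5 * 15
A = 75
75 cm^2


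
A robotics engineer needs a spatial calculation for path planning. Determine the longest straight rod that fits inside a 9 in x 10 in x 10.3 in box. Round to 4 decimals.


Shape: rectangular box (space diagonal)
l = 9 in, w = 10 in, h = 10.3 in
Visualize: the diagonal of the base, then a right triangle with that diagonal and the height.
Formula: d = sqrt(l^2 + w^2 + h^2)
l^2 + w^2 + h^2 = 81 + 100 + 106.09 = 287.09
d = sqrt(287.09)
d = 16.9437
16.9437 in


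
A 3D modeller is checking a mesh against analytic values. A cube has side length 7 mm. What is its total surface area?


Shape: cube
Side s = 7 mm
A cube has 6 square faces.
Formula: SA = 6 * s^2
s^2 = 49
SA = 6 * 49
SA = 294
294 mm^2


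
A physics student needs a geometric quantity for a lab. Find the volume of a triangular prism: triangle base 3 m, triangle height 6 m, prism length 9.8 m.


Shape: triangular prism
Triangle base = 3 m, triangle height = 6 m, prism length L = 9.8 m
Formula: V = (1/2 * b * h_tri) * L
Cross-section area = 0.5 * 3 * 6 = 9
V = 9 * 9.8
V = 88.2
88.2 m^3


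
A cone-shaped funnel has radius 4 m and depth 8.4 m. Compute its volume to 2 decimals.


Shape: cone
Radius r = 4 m, Height h = 8.4 m
Formula: V = (1/3) * pi * r^2 * h
r^2 = 16
pi * r^2 * h = pi * 16 * 8.4 = 134.4 * pi
V = 134.4 * pi / 3
V = 140.74
140.74 m^3


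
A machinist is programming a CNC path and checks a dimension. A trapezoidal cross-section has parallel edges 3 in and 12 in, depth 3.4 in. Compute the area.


Shape: trapezoid
Parallel sides a = 3 in, b = 12 in; Height h = 3.4 in
Formula: A = (a + b) * h / 2
a + b = 3 + 12 = 15
A = 15 * 3.4 / 2
A = 51 / 2
A = 25.5
25.5 in^2


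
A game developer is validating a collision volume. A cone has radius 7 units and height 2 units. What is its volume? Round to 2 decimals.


Shape: cone
Radius r = 7 units, Height h = 2 units
Formula: V = (1/3) * pi * r^2 * h
r^2 = 49
pi * r^2 * h = pi * 49 * 2 = 98 * pi
V = 98 * pi / 3
V = 102.63
102.63 units^3


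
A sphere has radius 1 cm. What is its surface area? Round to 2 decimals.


Shape: sphere
Radius r = 1 cm
Formula: SA = 4 * pi * r^2
r^2 = 1
SA = 4 * pi * 1
SA = 4 * pi
SA = 12.57
12.57 cm^2


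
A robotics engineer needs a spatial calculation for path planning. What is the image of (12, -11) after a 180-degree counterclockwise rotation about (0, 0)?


Transformation: rotation about the origin
Original point: (12, -11)
Rule for 180 deg: (x, y) -> (-x, -y)
Apply: (12, -11) -> (-12, 11)
(-12, 11)


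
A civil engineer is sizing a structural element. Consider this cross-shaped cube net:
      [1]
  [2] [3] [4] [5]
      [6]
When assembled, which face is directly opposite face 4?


Net: cross layout. Take square 3 as the base (bottom).
Fold the four squares in the horizontal row up around 3: 2 -> left, 4 -> right, 5 wraps to the top.
Fold 1 and 6 up from 3: 1 -> back, 6 -> front.
Opposite pairs are therefore: (1, 6), (2, 4), (3, 5).
Face 4 is opposite face 2.
face 2


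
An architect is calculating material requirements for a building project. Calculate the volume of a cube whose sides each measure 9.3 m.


Shape: cube
Side s = 9.3 m
Formula: V = s^3
V = 9.3 * 9.3 * 9.3
V = 86.49 * 9.3
V = 804.357
804.357 m^3


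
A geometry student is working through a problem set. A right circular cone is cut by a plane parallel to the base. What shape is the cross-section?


Solid: right circular cone
Cutting plane: parallel to the base
Visualize the intersection of the plane with the solid's surface.
The boundary of the cut region is a circle.
circle


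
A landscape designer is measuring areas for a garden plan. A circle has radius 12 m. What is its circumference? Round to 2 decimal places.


Shape: circle
Radius r = 12 m
Formula: C = 2 * pi * r
C = 2 * pi * 12
C = 24 * pi
C = 75.4
75.4 m


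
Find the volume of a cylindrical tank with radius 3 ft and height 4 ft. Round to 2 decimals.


Shape: cylinder
Radius r = 3 ft, Height h = 4 ft
Formula: V = pi * r^2 * h
r^2 = 9
V = pi * 9 * 4
V = 36 * pi
V = 113.1
113.1 ft^3


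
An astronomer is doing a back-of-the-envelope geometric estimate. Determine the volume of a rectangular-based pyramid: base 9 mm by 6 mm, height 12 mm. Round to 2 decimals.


Shape: rectangular pyramid
Base: 9 mm x 6 mm, Height h = 12 mm
Formula: V = (1/3) * base_area * h
base_area = 9 * 6 = 54
base_area * h = 54 * 12 = 648
V = 648 / 3
V = 216
216 mm^3


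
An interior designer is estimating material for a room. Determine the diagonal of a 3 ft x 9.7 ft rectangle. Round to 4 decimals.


Shape: rectangle (diagonal via Pythagoras)
Sides: 3 ft and 9.7 ft
Formula: d = sqrt(l^2 + w^2)
l^2 = 9, w^2 = 94.09
l^2 + w^2 = 103.09
d = sqrt(103.09)
d = 10.1533
10.1533 ft


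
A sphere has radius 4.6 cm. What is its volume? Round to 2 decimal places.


Shape: sphere
Radius r = 4.6 cm
Formula: V = (4/3) * pi * r^3
r^3 = 97.336
(4/3) * 97.336 = 129.781333
V = 129.781333 * pi
V = 407.72
407.72 cm^3


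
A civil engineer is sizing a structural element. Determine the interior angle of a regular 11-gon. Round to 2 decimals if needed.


Shape: regular hendecagon (11 sides)
Formula: interior angle = (n - 2) * 180 / n
(n - 2) = 9
(n - 2) * 180 = 1620
angle = 1620 / 11
angle = 147.27
147.27 degrees


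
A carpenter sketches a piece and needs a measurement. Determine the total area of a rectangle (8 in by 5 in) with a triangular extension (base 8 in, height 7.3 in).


Composite shape: rectangle + triangle
Rectangle area = 8 * 5 = 40
Triangle area = 0.5 * 8 * 7.3 = 29.2
Total = 40 + 29.2
Total = 69.2
69.2 in^2


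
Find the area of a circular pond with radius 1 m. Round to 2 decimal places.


Shape: circle
Radius r = 1 m
Formula: A = pi * r^2
r^2 = 1^2 = 1
A = pi * 1
A = 3.14
3.14 m^2


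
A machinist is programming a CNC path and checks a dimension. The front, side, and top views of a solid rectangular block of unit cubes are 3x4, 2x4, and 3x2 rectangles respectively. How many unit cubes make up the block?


Orthographic views of a solid rectangular block:
Front view 3 x 4 -> length = 3, height = 4
Side view 2 x 4 -> width = 2, height = 4 (consistent)
Top view 3 x 2 -> confirms length = 3, width = 2
The block is 3 x 2 x 4.
Total unit cubes = 3 * 2 * 4 = 24
24 unit cubes


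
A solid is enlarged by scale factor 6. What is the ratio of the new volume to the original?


Linear scale factor k = 6
Rule: under a linear scaling by k, volumes scale by k^3.
k^3 = 6 * 6 * 6
k^3 = 36 * 6
k^3 = 216
Volume scales by a factor of 216.
216 (dimensionless)


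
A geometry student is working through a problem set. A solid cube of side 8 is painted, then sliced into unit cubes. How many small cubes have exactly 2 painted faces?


Large cube: 8 x 8 x 8, cut into unit cubes.
n = 8, so n - 2 = 6
Cubes with 2 painted faces lie along the edges, excluding corners.
A cube has 12 edges; each contributes (n - 2) = 6 such cubes.
Count = 12 * 6 = 72
72 unit cubes


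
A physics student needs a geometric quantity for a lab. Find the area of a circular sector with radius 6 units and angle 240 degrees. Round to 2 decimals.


Shape: circular sector
Radius r = 6 units, Angle = 240 degrees
Formula: A = (angle/360) * pi * r^2
r^2 = 36
Fraction of circle = 240/360
A = (240/360) * pi * 36
A = 24 * pi
A = 75.4
75.4 units^2


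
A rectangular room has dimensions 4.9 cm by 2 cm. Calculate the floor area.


Shape: rectangle
Length l = 4.9 cm, Width w = 2 cm
Formula: A = l * w
A = 4.9 * 2
A = 9.8
9.8 cm^2


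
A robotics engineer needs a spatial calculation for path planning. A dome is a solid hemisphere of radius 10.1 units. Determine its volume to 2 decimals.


Shape: hemisphere (half of a sphere)
Radius r = 10.1 units
Formula: V = (1/2) * (4/3) * pi * r^3 = (2/3) * pi * r^3
r^3 = 1030.301
(2/3) * 1030.301 = 686.867333
V = 686.867333 * pi
V = 2157.86
2157.86 units^3


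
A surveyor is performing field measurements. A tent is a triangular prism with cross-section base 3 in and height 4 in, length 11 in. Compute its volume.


Shape: triangular prism
Triangle base = 3 in, triangle height = 4 in, prism length L = 11 in
Formula: V = (1/2 * b * h_tri) * L
Cross-section area = 0.5 * 3 * 4 = 6
V = 6 * 11
V = 66
66 in^3


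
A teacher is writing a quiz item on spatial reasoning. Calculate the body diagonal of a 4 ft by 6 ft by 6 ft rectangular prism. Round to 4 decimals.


Shape: rectangular box (space diagonal)
l = 4 ft, w = 6 ft, h = 6 ft
Visualize: the diagonal of the base, then a right triangle with that diagonal and the height.
Formula: d = sqrt(l^2 + w^2 + h^2)
l^2 + w^2 + h^2 = 16 + 36 + 36 = 88
d = sqrt(88)
d = 9.3808
9.3808 ft


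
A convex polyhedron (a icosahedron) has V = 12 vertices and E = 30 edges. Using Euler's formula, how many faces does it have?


Polyhedron: icosahedron
Euler's formula for convex polyhedra: V - E + F = 2
Given: V = 12 vertices and E = 30 edges
Solve for F:
F = 2 + E - V = 2 + 30 - 12 = 20
20 faces


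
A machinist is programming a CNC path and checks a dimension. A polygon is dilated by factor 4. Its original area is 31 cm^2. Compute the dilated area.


Linear scale factor k = 4
Original area = 31 cm^2
Rule: under a linear scaling by k, areas scale by k^2.
k^2 = 4^2 = 16
New area = 31 * 16
New area = 496
496 cm^2


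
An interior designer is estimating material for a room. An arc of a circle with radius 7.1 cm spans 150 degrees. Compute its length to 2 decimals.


Shape: circular arc
Radius r = 7.1 cm, Angle = 150 degrees
Formula: L = (angle/360) * 2 * pi * r
2 * pi * r = 14.2 * pi
L = (150/360) * 14.2 * pi
L = 5.916667 * pi
L = 18.59
18.59 cm


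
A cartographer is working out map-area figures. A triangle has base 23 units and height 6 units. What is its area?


Shape: triangle
Base b = 23 units, Height h = 6 units
Formula: A = (1/2) * b * h
A = 0.5 * 23 * 6
A = 0.5 * 138
A = 69
69 units^2


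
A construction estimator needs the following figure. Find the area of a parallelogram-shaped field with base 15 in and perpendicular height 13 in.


Shape: parallelogram
Base b = 15 in, Height h = 13 in
Formula: A = b * h
A = 15 * 13
A = 195
195 in^2


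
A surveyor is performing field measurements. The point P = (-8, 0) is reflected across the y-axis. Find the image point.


Transformation: reflection
Original point: (-8, 0)
Rule for reflection over the y-axis: (x, y) -> (-x, y)
Apply: (-8, 0) -> (8, 0)
(8, 0)


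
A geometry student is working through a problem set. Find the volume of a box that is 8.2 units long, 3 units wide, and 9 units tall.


Shape: rectangular prism
l = 8.2 units, w = 3 units, h = 9 units
Formula: V = l * w * h
V = 8.2 * 3 * 9
V = 24.6 * 9
V = 221.4
221.4 units^3


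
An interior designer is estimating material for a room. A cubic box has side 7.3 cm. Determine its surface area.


Shape: cube
Side s = 7.3 cm
A cube has 6 square faces.
Formula: SA = 6 * s^2
s^2 = 53.29
SA = 6 * 53.29
SA = 319.74
319.74 cm^2


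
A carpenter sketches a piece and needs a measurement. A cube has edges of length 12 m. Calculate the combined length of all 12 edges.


Shape: cube
Side s = 12 m
A cube has 12 edges, all equal.
Formula: total edge length = 12 * s
Total = 12 * 12
Total = 144
144 m


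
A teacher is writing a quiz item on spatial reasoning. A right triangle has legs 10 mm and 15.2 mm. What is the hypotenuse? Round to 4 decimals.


Shape: right triangle
Legs a = 10 mm, b = 15.2 mm
Formula: c = sqrt(a^2 + b^2)
a^2 = 100, b^2 = 231.04
a^2 + b^2 = 331.04
c = sqrt(331.04)
c = 18.1945
18.1945 mm


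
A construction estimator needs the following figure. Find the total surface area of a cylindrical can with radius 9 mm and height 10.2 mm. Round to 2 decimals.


Shape: closed cylinder
Radius r = 9 mm, Height h = 10.2 mm
Formula: SA = 2*pi*r^2 + 2*pi*r*h = 2*pi*r*(r + h)
r + h = 19.2
2 * r * (r + h) = 2 * 9 * 19.2 = 345.6
SA = 345.6 * pi
SA = 1085.73
1085.73 mm^2


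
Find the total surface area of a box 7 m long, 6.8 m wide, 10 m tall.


Shape: rectangular prism
l = 7 m, w = 6.8 m, h = 10 m
Formula: SA = 2(lw + lh + wh)
lw = 47.6, lh = 70, wh = 68
lw + lh + wh = 185.6
SA = 2 * 185.6
SA = 371.2
371.2 m^2


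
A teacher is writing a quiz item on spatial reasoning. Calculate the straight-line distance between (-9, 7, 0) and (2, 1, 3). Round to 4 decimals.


3D distance between two points
P1 = (-9, 7, 0), P2 = (2, 1, 3)
Formula: d = sqrt((x2-x1)^2 + (y2-y1)^2 + (z2-z1)^2)
dx = 2 - -9 = 11
dy = 1 - 7 = -6
dz = 3 - 0 = 3
dx^2 + dy^2 + dz^2 = 121 + 36 + 9 = 166
d = sqrt(166)
d = 12.8841
12.8841 units


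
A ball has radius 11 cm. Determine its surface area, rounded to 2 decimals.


Shape: sphere
Radius r = 11 cm
Formula: SA = 4 * pi * r^2
r^2 = 121
SA = 4 * pi * 121
SA = 484 * pi
SA = 1520.53
1520.53 cm^2


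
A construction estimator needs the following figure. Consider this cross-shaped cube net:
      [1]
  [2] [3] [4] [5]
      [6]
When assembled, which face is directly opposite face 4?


Net: cross layout. Take square 3 as the base (bottom).
Fold the four squares in the horizontal row up around 3: 2 -> left, 4 -> right, 5 wraps to the top.
Fold 1 and 6 up from 3: 1 -> back, 6 -> front.
Opposite pairs are therefore: (1, 6), (2, 4), (3, 5).
Face 4 is opposite face 2.
face 2


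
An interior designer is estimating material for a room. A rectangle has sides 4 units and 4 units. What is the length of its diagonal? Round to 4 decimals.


Shape: rectangle (diagonal via Pythagoras)
Sides: 4 units and 4 units
Formula: d = sqrt(l^2 + w^2)
l^2 = 16, w^2 = 16
l^2 + w^2 = 32
d = sqrt(32)
d = 5.6569
5.6569 units


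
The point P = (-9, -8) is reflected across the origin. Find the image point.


Transformation: reflection
Original point: (-9, -8)
Rule for reflection through the origin: (x, y) -> (-x, -y)
Apply: (-9, -8) -> (9, 8)
(9, 8)


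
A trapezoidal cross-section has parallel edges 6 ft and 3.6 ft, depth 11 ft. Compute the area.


Shape: trapezoid
Parallel sides a = 6 ft, b = 3.6 ft; Height h = 11 ft
Formula: A = (a + b) * h / 2
a + b = 6 + 3.6 = 9.6
A = 9.6 * 11 / 2
A = 105.6 / 2
A = 52.8
52.8 ft^2


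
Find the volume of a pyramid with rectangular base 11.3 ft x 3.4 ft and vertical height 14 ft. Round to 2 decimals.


Shape: rectangular pyramid
Base: 11.3 ft x 3.4 ft, Height h = 14 ft
Formula: V = (1/3) * base_area * h
base_area = 11.3 * 3.4 = 38.42
base_area * h = 38.42 * 14 = 537.88
V = 537.88 / 3
V = 179.29
179.29 ft^3


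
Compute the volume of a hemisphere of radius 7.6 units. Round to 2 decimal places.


Shape: hemisphere (half of a sphere)
Radius r = 7.6 units
Formula: V = (1/2) * (4/3) * pi * r^3 = (2/3) * pi * r^3
r^3 = 438.976
(2/3) * 438.976 = 292.650667
V = 292.650667 * pi
V = 919.39
919.39 units^3


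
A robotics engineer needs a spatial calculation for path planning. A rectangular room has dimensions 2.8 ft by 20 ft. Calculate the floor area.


Shape: rectangle
Length l = 2.8 ft, Width w = 20 ft
Formula: A = l * w
A = 2.8 * 20
A = 56
56 ft^2


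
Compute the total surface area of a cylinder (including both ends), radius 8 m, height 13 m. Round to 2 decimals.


Shape: closed cylinder
Radius r = 8 m, Height h = 13 m
Formula: SA = 2*pi*r^2 + 2*pi*r*h = 2*pi*r*(r + h)
r + h = 21
2 * r * (r + h) = 2 * 8 * 21 = 336
SA = 336 * pi
SA = 1055.58
1055.58 m^2


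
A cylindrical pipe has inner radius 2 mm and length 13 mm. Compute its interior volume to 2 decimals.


Shape: cylinder
Radius r = 2 mm, Height h = 13 mm
Formula: V = pi * r^2 * h
r^2 = 4
V = pi * 4 * 13
V = 52 * pi
V = 163.36
163.36 mm^3


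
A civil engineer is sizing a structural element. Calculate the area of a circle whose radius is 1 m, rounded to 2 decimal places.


Shape: circle
Radius r = 1 m
Formula: A = pi * r^2
r^2 = 1^2 = 1
A = pi * 1
A = 3.14
3.14 m^2


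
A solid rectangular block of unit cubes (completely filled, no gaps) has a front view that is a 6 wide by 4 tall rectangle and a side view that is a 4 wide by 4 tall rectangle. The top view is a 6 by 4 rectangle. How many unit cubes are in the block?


Orthographic views of a solid rectangular block:
Front view 6 x 4 -> length = 6, height = 4
Side view 4 x 4 -> width = 4, height = 4 (consistent)
Top view 6 x 4 -> confirms length = 6, width = 4
The block is 6 x 4 x 4.
Total unit cubes = 6 * 4 * 4 = 96
96 unit cubes


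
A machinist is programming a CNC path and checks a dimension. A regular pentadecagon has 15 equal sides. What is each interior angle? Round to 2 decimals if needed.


Shape: regular pentadecagon (15 sides)
Formula: interior angle = (n - 2) * 180 / n
(n - 2) = 13
(n - 2) * 180 = 2340
angle = 2340 / 15
angle = 156
156 degrees


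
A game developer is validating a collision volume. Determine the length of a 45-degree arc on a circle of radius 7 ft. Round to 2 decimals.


Shape: circular arc
Radius r = 7 ft, Angle = 45 degrees
Formula: L = (angle/360) * 2 * pi * r
2 * pi * r = 14 * pi
L = (45/360) * 14 * pi
L = 1.75 * pi
L = 5.5
5.5 ft


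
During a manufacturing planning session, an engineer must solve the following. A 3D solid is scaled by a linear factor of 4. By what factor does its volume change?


Linear scale factor k = 4
Rule: under a linear scaling by k, volumes scale by k^3.
k^3 = 4 * 4 * 4
k^3 = 16 * 4
k^3 = 64
Volume scales by a factor of 64.
64 (dimensionless)


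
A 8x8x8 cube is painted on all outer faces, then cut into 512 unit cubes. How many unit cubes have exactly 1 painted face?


Large cube: 8 x 8 x 8, cut into unit cubes.
n = 8, so n - 2 = 6
Cubes with 1 painted face lie in the interior of each face.
A cube has 6 faces; each contributes (n - 2)^2 = 36 such cubes.
Count = 6 * 36 = 216
216 unit cubes


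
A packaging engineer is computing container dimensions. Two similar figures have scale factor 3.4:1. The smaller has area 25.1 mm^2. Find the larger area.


Linear scale factor k = 3.4
Original area = 25.1 mm^2
Rule: under a linear scaling by k, areas scale by k^2.
k^2 = 3.4^2 = 11.56
New area = 25.1 * 11.56
New area = 290.156
290.156 mm^2


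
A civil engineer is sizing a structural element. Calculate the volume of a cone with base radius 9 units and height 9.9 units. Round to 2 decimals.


Shape: cone
Radius r = 9 units, Height h = 9.9 units
Formula: V = (1/3) * pi * r^2 * h
r^2 = 81
pi * r^2 * h = pi * 81 * 9.9 = 801.9 * pi
V = 801.9 * pi / 3
V = 839.75
839.75 units^3


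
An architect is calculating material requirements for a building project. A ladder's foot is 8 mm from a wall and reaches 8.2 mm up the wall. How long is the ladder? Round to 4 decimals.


Shape: right triangle
Legs a = 8 mm, b = 8.2 mm
Formula: c = sqrt(a^2 + b^2)
a^2 = 64, b^2 = 67.24
a^2 + b^2 = 131.24
c = sqrt(131.24)
c = 11.456
11.456 mm
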